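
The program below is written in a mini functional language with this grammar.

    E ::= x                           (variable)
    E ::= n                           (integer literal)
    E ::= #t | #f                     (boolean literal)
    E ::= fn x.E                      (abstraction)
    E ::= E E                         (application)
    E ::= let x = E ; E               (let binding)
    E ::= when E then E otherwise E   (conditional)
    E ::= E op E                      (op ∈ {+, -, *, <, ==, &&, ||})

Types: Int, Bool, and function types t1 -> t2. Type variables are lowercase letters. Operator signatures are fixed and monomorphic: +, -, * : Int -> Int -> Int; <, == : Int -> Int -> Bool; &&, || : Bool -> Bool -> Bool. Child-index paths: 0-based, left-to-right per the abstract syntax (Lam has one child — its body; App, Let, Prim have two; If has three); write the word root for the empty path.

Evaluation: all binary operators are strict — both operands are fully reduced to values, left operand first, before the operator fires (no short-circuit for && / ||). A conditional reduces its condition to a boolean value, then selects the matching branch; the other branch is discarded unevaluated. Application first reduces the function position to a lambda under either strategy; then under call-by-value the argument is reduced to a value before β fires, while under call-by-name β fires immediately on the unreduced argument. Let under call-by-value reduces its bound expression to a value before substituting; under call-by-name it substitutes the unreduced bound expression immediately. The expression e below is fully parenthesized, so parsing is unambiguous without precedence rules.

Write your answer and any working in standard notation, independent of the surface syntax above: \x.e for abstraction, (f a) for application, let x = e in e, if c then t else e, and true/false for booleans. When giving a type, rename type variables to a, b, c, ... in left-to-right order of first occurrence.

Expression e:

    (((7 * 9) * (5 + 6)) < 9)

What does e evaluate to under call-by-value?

Answer: false

Derivation:
step 0: (((7 * 9) * (5 + 6)) < 9)
step 1: [delta@0.0] ((63 * (5 + 6)) < 9)
step 2: [delta@0.1] ((63 * 11) < 9)
step 3: [delta@0] (693 < 9)
step 4: [delta@root] false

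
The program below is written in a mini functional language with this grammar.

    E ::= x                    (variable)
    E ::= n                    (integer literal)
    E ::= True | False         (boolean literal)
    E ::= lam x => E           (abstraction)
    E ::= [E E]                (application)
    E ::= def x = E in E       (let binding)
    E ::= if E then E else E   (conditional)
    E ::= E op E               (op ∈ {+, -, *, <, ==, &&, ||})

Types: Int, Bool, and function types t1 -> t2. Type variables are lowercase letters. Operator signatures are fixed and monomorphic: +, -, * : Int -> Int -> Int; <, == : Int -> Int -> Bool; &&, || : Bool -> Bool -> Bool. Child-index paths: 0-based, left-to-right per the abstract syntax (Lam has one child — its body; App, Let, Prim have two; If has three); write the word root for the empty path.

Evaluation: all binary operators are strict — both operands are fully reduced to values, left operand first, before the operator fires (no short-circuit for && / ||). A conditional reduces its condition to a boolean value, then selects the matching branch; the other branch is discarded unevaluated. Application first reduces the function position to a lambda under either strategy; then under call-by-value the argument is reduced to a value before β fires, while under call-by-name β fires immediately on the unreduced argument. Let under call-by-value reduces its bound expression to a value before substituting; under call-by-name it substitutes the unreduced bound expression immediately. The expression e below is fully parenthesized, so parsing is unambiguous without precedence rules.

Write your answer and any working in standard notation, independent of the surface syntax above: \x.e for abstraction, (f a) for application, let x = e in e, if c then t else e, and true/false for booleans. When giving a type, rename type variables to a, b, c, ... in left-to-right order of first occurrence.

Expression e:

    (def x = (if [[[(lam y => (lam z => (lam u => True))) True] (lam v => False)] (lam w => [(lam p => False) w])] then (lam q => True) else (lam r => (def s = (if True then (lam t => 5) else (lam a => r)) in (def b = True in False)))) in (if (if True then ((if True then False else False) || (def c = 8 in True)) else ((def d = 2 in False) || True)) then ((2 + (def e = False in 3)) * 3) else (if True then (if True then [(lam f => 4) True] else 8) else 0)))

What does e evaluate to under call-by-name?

Derivation:
step 0: (let x = (if ((((\y.(\z.(\u.true))) true) (\v.false)) (\w.((\p.false) w))) then (\q.true) else (\r.(let s = (if true then (\t.5) else (\a.r)) in (let b = true in false)))) in (if (if true then ((if true then false else false) || (let c = 8 in true)) else ((let d = 2 in false) || true)) then ((2 + (let e = false in 3)) * 3) else (if true then (if true then ((\f.4) true) else 8) else 0)))
step 1: [let@root] (if (if true then ((if true then false else false) || (let c = 8 in true)) else ((let d = 2 in false) || true)) then ((2 + (let e = false in 3)) * 3) else (if true then (if true then ((\f.4) true) else 8) else 0))
step 2: [if@0] (if ((if true then false else false) || (let c = 8 in true)) then ((2 + (let e = false in 3)) * 3) else (if true then (if true then ((\f.4) true) else 8) else 0))
step 3: [if@0.0] (if (false || (let c = 8 in true)) then ((2 + (let e = false in 3)) * 3) else (if true then (if true then ((\f.4) true) else 8) else 0))
step 4: [let@0.1] (if (false || true) then ((2 + (let e = false in 3)) * 3) else (if true then (if true then ((\f.4) true) else 8) else 0))
step 5: [delta@0] (if true then ((2 + (let e = false in 3)) * 3) else (if true then (if true then ((\f.4) true) else 8) else 0))
step 6: [if@root] ((2 + (let e = false in 3)) * 3)
step 7: [let@0.1] ((2 + 3) * 3)
step 8: [delta@0] (5 * 3)
step 9: [delta@root] 15

Answer: 15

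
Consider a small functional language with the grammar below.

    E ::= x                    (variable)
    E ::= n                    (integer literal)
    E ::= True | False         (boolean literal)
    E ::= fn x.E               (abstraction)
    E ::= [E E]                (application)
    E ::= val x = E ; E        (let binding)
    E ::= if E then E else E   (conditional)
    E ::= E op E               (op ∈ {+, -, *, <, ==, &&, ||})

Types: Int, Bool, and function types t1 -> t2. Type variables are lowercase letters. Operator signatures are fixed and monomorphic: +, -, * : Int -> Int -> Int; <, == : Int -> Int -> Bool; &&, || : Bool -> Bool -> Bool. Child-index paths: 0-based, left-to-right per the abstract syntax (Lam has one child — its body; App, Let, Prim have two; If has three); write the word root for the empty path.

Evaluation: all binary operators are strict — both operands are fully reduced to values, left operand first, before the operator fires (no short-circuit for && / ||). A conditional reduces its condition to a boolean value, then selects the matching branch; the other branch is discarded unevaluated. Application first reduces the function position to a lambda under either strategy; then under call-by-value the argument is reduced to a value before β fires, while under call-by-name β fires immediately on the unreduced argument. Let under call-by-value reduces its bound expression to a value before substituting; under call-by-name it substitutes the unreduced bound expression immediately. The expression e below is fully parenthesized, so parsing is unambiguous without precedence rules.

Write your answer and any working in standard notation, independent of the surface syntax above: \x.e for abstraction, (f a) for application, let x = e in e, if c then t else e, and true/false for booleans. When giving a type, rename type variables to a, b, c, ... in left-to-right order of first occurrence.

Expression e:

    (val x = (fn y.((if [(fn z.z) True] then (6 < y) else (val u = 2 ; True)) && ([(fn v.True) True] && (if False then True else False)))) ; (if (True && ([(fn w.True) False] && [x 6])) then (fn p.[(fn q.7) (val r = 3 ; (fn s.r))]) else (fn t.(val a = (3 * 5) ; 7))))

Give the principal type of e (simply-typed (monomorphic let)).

Answer: a -> Int

Working:
z : b
\z._ : b -> b
  unify b -> b ~ Bool -> c
  unify b ~ Bool
  unify Bool ~ c
_ _ : Bool
  unify Bool ~ Bool
  unify Int ~ Int
y : a
  unify a ~ Int
let u : Int
  unify Bool ~ Bool
  unify Bool ~ Bool
\v._ : d -> Bool
  unify d -> Bool ~ Bool -> e
  unify d ~ Bool
  unify Bool ~ e
_ _ : Bool
  unify Bool ~ Bool
  unify Bool ~ Bool
  unify Bool ~ Bool
  unify Bool ~ Bool
  unify Bool ~ Bool
\y._ : Int -> Bool
let x : Int -> Bool
  unify Bool ~ Bool
\w._ : f -> Bool
  unify f -> Bool ~ Bool -> g
  unify f ~ Bool
  unify Bool ~ g
_ _ : Bool
  unify Bool ~ Bool
x : Int -> Bool
  unify Int -> Bool ~ Int -> h
  unify Int ~ Int
  unify Bool ~ h
_ _ : Bool
  unify Bool ~ Bool
  unify Bool ~ Bool
  unify Bool ~ Bool
\q._ : j -> Int
let r : Int
r : Int
\s._ : k -> Int
  unify j -> Int ~ (k -> Int) -> l
  unify j ~ k -> Int
  unify Int ~ l
_ _ : Int
\p._ : i -> Int
  unify Int ~ Int
  unify Int ~ Int
let a : Int
\t._ : m -> Int
  unify i -> Int ~ m -> Int
  unify i ~ m
  unify Int ~ Int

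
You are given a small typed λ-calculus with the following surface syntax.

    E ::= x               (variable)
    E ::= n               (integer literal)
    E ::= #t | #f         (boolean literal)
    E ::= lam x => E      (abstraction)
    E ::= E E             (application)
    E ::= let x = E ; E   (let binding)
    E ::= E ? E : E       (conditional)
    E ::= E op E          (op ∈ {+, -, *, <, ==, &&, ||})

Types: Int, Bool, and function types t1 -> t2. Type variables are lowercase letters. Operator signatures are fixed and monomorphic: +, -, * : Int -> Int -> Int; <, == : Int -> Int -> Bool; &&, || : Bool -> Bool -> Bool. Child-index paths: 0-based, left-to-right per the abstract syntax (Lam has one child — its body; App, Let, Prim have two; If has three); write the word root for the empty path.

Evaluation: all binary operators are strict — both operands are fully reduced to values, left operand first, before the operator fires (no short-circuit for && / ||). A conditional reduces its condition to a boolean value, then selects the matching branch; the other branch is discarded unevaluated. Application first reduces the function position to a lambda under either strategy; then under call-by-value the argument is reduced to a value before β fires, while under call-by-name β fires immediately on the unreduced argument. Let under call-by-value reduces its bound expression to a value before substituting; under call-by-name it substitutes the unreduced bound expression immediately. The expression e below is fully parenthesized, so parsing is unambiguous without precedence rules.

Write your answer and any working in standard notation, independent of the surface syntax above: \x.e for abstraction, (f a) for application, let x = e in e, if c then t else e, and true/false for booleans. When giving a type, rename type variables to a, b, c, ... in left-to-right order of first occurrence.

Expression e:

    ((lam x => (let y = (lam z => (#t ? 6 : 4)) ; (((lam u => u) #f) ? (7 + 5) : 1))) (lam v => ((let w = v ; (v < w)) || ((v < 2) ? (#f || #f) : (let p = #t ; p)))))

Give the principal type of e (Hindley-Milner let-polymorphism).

Trace:
  unify Bool ~ Bool
  unify Int ~ Int
\z._ : b -> Int
let y : forall. b -> Int
u : c
\u._ : c -> c
  unify c -> c ~ Bool -> d
  unify c ~ Bool
  unify Bool ~ d
_ _ : Bool
  unify Bool ~ Bool
  unify Int ~ Int
  unify Int ~ Int
  unify Int ~ Int
\x._ : a -> Int
v : e
let w : e
v : e
  unify e ~ Int
w : Int
  unify Int ~ Int
  unify Bool ~ Bool
v : Int
  unify Int ~ Int
  unify Int ~ Int
  unify Bool ~ Bool
  unify Bool ~ Bool
  unify Bool ~ Bool
let p : Bool
p : Bool
  unify Bool ~ Bool
  unify Bool ~ Bool
\v._ : Int -> Bool
  unify a -> Int ~ (Int -> Bool) -> f
  unify a ~ Int -> Bool
  unify Int ~ f
_ _ : Int

Answer: Int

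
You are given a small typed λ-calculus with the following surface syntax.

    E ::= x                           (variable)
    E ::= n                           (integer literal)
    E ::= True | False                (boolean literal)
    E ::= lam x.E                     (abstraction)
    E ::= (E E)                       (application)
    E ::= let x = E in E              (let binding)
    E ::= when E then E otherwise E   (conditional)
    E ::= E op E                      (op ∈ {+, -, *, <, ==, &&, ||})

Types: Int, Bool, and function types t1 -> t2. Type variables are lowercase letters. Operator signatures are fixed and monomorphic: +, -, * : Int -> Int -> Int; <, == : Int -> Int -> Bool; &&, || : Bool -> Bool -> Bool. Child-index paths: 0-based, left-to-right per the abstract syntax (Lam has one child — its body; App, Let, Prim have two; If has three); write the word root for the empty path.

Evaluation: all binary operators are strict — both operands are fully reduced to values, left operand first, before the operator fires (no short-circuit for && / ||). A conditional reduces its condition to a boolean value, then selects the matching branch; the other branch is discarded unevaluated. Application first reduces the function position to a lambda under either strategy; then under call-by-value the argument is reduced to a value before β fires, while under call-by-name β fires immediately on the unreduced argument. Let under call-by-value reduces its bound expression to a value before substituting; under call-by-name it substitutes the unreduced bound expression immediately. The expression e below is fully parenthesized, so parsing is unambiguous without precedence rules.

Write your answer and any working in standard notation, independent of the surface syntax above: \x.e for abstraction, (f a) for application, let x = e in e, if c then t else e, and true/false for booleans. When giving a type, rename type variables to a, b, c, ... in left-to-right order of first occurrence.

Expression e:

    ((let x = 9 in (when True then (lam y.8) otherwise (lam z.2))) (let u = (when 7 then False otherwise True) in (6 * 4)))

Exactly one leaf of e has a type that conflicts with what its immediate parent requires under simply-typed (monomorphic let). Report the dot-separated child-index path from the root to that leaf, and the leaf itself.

Trace:
let x : Int
  unify Bool ~ Bool
\y._ : a -> Int
\z._ : b -> Int
  unify a -> Int ~ b -> Int
  unify a ~ b
  unify Int ~ Int
  unify Int ~ Bool
  FAIL: mismatch Int ~ Bool

Answer: 1.0.0 : 7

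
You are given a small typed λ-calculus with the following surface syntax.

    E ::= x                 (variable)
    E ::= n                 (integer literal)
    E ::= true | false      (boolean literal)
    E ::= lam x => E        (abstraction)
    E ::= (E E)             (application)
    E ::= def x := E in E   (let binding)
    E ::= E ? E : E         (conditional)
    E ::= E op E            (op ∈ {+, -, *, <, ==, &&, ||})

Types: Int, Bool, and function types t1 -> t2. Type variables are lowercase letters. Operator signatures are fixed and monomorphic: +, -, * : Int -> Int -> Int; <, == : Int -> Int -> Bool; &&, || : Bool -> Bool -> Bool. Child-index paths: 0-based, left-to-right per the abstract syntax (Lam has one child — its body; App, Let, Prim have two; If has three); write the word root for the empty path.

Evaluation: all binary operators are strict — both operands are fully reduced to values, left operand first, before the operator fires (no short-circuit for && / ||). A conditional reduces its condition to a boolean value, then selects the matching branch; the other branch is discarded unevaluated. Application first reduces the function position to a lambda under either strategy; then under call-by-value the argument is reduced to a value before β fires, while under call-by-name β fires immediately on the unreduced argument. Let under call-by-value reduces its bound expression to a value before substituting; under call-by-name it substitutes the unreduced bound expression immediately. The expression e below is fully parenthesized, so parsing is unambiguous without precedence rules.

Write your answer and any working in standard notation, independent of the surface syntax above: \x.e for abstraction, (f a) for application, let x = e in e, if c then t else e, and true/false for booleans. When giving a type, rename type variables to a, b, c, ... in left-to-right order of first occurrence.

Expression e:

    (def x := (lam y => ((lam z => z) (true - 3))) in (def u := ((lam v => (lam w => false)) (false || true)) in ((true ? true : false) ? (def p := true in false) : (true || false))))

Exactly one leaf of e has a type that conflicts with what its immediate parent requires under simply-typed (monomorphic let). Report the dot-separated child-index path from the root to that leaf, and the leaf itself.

Working:
z : b
\z._ : b -> b
  unify Bool ~ Int
  FAIL: mismatch Bool ~ Int

Answer: 0.0.1.0 : true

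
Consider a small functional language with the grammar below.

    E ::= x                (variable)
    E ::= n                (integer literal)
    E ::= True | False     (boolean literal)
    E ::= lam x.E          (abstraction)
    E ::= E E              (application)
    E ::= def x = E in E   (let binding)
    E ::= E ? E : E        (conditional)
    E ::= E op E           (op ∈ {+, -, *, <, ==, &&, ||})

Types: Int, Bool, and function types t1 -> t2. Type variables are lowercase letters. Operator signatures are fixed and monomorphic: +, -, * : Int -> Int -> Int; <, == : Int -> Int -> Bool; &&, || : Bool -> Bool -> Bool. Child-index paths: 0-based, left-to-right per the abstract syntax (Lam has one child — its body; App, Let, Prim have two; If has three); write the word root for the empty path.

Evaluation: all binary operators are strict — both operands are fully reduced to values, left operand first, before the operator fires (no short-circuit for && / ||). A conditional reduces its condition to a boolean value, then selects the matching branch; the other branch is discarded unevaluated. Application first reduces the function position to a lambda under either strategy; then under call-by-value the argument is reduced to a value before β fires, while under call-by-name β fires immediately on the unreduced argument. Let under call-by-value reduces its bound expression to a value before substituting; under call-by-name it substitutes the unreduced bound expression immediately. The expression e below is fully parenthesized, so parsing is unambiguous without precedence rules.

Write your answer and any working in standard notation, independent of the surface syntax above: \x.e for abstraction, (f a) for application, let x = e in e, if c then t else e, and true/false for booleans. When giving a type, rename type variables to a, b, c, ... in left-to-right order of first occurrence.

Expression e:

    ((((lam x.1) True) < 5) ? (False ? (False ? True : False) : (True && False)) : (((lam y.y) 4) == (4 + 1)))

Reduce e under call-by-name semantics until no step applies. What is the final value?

Answer: false

Working:
step 0: (if (((\x.1) true) < 5) then (if false then (if false then true else false) else (true && false)) else (((\y.y) 4) == (4 + 1)))
step 1: [beta@0.0] (if (1 < 5) then (if false then (if false then true else false) else (true && false)) else (((\y.y) 4) == (4 + 1)))
step 2: [delta@0] (if true then (if false then (if false then true else false) else (true && false)) else (((\y.y) 4) == (4 + 1)))
step 3: [if@root] (if false then (if false then true else false) else (true && false))
step 4: [if@root] (true && false)
step 5: [delta@root] false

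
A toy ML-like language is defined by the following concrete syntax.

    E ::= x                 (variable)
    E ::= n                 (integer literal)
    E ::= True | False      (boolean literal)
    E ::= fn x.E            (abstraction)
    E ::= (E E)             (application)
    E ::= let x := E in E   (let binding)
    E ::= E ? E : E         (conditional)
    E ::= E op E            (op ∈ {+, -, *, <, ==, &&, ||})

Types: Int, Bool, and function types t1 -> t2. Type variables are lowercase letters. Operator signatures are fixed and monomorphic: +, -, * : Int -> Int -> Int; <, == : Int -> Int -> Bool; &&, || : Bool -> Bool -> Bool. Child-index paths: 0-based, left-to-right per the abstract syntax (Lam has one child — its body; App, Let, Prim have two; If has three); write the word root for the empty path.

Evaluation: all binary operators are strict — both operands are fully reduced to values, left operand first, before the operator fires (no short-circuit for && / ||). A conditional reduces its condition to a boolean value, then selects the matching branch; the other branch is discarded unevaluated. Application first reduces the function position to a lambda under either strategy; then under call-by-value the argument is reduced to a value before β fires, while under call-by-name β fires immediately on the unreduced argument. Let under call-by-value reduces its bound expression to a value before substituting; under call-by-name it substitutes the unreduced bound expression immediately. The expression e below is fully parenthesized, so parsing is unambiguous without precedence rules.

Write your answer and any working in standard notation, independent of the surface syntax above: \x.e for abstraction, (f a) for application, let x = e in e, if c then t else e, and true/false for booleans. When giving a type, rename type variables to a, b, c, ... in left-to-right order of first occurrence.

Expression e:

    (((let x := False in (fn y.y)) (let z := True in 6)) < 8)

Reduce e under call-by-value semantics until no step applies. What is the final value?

Trace:
step 0: (((let x = false in (\y.y)) (let z = true in 6)) < 8)
step 1: [let@0.0] (((\y.y) (let z = true in 6)) < 8)
step 2: [let@0.1] (((\y.y) 6) < 8)
step 3: [beta@0] (6 < 8)
step 4: [delta@root] true

Answer: true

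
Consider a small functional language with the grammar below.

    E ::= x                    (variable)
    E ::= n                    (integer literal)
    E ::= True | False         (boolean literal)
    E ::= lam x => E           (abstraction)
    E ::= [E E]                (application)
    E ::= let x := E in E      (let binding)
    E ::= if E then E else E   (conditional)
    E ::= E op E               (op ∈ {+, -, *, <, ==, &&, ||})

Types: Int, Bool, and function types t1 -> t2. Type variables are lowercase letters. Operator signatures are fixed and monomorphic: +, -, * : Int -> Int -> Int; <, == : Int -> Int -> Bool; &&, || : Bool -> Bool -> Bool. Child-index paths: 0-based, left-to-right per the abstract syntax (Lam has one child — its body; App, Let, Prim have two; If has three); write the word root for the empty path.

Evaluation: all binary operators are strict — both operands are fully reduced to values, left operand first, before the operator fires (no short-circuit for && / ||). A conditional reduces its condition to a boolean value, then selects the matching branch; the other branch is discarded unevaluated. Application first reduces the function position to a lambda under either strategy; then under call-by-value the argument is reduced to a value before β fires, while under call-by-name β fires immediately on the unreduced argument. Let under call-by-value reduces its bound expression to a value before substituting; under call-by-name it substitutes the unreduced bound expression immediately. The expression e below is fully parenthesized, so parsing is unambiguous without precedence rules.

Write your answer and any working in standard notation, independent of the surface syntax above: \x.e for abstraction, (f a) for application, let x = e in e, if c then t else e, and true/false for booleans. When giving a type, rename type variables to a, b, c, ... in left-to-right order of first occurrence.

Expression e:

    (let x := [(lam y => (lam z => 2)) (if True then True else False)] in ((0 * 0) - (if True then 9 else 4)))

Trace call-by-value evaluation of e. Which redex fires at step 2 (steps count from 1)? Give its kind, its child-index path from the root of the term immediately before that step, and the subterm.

Answer: beta at 0 : ((\y.(\z.2)) true)

Trace:
step 0: (let x = ((\y.(\z.2)) (if true then true else false)) in ((0 * 0) - (if true then 9 else 4)))
step 1: [if@0.1] (let x = ((\y.(\z.2)) true) in ((0 * 0) - (if true then 9 else 4)))
step 2: [beta@0] (let x = (\z.2) in ((0 * 0) - (if true then 9 else 4)))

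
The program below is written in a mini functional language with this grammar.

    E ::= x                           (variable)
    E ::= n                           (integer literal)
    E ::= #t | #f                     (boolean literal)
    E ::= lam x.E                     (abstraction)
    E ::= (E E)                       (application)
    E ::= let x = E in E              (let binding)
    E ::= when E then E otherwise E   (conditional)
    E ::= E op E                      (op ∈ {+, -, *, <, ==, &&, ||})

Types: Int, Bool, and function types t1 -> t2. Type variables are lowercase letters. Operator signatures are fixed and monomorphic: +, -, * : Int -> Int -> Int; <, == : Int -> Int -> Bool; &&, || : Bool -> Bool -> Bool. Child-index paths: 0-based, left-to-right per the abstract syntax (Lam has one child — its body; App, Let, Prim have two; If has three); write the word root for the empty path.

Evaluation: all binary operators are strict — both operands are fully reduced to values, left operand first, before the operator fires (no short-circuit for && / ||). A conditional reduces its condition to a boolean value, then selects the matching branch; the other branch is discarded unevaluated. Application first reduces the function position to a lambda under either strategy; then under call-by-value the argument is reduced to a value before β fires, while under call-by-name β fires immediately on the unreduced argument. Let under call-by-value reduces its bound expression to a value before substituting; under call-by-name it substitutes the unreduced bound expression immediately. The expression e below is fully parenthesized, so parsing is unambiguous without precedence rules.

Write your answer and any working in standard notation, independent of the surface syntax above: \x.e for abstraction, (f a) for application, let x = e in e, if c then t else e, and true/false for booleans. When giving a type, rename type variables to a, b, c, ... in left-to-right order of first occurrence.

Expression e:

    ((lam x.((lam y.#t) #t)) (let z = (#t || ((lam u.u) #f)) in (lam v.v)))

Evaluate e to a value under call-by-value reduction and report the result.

Derivation:
step 0: ((\x.((\y.true) true)) (let z = (true || ((\u.u) false)) in (\v.v)))
step 1: [beta@1.0.1] ((\x.((\y.true) true)) (let z = (true || false) in (\v.v)))
step 2: [delta@1.0] ((\x.((\y.true) true)) (let z = true in (\v.v)))
step 3: [let@1] ((\x.((\y.true) true)) (\v.v))
step 4: [beta@root] ((\y.true) true)
step 5: [beta@root] true

Answer: true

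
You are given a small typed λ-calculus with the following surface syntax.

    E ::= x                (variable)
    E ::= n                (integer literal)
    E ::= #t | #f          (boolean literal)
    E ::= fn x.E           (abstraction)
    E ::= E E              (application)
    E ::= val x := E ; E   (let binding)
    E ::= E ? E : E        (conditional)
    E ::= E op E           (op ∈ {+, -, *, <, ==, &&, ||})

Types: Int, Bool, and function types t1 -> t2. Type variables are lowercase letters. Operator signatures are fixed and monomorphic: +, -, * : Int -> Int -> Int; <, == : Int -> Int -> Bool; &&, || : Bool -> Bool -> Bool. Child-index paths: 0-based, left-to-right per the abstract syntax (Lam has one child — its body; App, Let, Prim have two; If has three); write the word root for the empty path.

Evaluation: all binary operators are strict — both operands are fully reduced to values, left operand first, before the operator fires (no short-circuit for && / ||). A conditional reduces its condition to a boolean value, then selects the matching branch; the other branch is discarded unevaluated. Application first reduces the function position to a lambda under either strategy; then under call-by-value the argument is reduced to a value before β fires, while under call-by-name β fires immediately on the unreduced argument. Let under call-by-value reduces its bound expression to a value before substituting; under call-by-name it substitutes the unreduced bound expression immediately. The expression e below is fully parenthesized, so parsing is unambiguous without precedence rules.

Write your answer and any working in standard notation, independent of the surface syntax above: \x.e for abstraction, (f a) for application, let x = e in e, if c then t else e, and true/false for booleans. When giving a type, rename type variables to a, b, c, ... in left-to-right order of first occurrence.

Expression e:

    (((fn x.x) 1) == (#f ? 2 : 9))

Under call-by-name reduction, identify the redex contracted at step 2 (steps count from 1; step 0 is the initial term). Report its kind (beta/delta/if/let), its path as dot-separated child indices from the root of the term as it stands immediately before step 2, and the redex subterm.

Answer: if at 1 : (if false then 2 else 9)

Working:
step 0: (((\x.x) 1) == (if false then 2 else 9))
step 1: [beta@0] (1 == (if false then 2 else 9))
step 2: [if@1] (1 == 9)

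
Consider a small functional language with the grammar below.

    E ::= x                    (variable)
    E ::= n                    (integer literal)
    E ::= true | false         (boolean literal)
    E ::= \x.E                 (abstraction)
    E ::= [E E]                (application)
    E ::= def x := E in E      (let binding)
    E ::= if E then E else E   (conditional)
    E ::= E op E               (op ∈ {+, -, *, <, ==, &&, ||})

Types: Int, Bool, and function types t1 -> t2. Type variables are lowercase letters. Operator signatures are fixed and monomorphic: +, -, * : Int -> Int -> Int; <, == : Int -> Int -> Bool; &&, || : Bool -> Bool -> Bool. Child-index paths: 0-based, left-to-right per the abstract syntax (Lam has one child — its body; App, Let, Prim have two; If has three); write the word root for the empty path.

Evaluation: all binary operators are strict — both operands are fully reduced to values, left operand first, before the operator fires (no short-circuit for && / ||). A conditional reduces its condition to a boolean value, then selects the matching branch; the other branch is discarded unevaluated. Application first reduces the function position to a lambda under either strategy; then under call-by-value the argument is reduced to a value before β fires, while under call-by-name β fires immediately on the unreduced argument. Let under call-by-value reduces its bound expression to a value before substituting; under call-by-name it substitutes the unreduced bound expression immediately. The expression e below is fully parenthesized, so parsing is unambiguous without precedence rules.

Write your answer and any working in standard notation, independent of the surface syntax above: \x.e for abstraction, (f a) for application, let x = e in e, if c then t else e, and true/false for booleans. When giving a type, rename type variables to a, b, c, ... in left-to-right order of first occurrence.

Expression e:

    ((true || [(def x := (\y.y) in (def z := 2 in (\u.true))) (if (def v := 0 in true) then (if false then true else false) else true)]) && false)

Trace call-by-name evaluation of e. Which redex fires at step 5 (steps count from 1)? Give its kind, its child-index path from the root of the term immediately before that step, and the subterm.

Working:
step 0: ((true || ((let x = (\y.y) in (let z = 2 in (\u.true))) (if (let v = 0 in true) then (if false then true else false) else true))) && false)
step 1: [let@0.1.0] ((true || ((let z = 2 in (\u.true)) (if (let v = 0 in true) then (if false then true else false) else true))) && false)
step 2: [let@0.1.0] ((true || ((\u.true) (if (let v = 0 in true) then (if false then true else false) else true))) && false)
step 3: [beta@0.1] ((true || true) && false)
step 4: [delta@0] (true && false)
step 5: [delta@root] false

Answer: delta at root : (true && false)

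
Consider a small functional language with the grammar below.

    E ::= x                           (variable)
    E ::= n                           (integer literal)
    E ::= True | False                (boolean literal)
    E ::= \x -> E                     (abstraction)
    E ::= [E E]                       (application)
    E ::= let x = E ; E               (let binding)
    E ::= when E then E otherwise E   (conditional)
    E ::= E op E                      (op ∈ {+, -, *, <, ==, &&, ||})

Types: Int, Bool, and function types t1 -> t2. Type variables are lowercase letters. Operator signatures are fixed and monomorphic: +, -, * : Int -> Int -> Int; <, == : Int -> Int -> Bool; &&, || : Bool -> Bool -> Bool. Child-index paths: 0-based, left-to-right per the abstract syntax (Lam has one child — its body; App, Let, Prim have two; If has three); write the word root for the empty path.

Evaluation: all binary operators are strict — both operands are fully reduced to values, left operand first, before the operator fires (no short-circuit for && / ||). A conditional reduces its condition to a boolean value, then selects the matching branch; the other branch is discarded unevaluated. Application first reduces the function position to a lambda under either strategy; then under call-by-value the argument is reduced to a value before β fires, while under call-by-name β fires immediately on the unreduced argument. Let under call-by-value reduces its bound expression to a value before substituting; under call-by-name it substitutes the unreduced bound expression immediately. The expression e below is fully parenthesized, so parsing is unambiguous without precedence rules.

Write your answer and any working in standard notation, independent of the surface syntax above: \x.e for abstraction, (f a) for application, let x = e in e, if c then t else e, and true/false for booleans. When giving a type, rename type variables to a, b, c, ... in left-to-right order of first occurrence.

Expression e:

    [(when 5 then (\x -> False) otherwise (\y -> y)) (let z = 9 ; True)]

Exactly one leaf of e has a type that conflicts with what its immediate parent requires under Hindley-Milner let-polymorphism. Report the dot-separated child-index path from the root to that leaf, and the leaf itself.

Working:
  unify Int ~ Bool
  FAIL: mismatch Int ~ Bool

Answer: 0.0 : 5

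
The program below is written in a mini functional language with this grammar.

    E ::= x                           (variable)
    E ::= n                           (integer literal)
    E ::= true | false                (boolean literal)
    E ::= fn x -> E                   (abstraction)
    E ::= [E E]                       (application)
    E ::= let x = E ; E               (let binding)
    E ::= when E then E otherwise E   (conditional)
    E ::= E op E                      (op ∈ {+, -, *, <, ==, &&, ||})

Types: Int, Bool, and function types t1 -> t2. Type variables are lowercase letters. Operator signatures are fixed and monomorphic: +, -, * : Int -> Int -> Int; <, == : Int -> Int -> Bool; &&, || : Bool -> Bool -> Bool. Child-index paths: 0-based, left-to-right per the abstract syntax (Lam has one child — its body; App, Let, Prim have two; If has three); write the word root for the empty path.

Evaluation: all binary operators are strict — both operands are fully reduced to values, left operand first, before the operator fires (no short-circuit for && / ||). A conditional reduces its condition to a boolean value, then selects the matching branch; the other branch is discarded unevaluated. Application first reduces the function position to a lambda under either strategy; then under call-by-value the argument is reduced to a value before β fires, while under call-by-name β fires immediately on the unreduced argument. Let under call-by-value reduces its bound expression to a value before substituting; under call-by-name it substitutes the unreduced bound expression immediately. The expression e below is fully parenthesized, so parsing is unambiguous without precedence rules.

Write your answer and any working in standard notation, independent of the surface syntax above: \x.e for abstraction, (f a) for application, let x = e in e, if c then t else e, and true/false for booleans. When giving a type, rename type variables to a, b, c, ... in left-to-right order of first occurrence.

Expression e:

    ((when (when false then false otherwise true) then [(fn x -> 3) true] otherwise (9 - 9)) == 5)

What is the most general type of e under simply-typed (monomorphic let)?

Trace:
  unify Bool ~ Bool
  unify Bool ~ Bool
  unify Bool ~ Bool
\x._ : a -> Int
  unify a -> Int ~ Bool -> b
  unify a ~ Bool
  unify Int ~ b
_ _ : Int
  unify Int ~ Int
  unify Int ~ Int
  unify Int ~ Int
  unify Int ~ Int
  unify Int ~ Int

Answer: Bool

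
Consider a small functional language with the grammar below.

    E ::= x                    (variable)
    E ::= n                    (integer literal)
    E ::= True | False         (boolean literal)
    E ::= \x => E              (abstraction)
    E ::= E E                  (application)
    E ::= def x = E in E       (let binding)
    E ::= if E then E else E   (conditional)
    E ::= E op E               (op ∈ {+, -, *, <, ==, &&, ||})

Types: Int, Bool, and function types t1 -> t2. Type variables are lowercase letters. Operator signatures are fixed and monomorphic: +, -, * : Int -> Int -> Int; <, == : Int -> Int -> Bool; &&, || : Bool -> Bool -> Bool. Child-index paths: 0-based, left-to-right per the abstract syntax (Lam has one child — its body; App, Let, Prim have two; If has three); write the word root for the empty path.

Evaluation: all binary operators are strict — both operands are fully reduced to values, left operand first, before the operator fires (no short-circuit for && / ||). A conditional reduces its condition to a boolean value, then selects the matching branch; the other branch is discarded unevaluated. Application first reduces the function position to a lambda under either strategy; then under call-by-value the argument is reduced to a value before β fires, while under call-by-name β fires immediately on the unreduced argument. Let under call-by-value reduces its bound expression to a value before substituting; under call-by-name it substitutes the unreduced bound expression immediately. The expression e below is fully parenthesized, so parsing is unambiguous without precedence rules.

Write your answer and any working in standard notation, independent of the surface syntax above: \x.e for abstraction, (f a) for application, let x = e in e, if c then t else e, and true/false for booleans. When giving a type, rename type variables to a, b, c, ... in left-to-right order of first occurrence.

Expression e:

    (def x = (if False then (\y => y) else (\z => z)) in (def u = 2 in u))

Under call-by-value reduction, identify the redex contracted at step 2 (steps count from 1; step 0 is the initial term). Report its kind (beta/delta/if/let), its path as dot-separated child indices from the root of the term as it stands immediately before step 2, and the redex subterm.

Answer: let at root : (let x = (\z.z) in (let u = 2 in u))

Working:
step 0: (let x = (if false then (\y.y) else (\z.z)) in (let u = 2 in u))
step 1: [if@0] (let x = (\z.z) in (let u = 2 in u))
step 2: [let@root] (let u = 2 in u)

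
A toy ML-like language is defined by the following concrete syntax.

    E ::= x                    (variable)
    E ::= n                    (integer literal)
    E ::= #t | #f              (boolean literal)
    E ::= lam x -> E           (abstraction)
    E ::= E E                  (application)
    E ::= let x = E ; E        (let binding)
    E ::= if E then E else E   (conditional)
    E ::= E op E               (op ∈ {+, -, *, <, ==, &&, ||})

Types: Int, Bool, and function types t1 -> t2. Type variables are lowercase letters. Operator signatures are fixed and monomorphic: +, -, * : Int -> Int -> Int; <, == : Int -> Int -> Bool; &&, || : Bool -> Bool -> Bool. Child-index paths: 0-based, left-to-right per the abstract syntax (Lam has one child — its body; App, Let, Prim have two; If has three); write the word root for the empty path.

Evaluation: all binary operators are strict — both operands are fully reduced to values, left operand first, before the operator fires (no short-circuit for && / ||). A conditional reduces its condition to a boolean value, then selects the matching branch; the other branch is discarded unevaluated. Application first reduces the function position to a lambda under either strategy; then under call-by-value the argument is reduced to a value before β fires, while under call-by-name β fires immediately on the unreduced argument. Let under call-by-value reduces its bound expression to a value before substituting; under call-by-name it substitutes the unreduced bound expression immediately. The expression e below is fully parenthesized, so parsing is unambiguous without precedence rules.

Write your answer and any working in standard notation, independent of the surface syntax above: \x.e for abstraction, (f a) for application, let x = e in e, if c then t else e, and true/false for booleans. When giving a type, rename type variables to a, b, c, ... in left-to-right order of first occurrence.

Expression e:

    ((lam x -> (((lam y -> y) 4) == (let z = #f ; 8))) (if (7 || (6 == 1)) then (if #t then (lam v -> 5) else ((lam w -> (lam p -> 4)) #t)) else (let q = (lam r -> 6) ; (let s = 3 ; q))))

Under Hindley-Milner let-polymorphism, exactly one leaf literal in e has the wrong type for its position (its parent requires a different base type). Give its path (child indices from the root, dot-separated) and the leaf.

Answer: 1.0.0 : 7

Working:
y : b
\y._ : b -> b
  unify b -> b ~ Int -> c
  unify b ~ Int
  unify Int ~ c
_ _ : Int
  unify Int ~ Int
let z : Bool
  unify Int ~ Int
\x._ : a -> Bool
  unify Int ~ Bool
  FAIL: mismatch Int ~ Bool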